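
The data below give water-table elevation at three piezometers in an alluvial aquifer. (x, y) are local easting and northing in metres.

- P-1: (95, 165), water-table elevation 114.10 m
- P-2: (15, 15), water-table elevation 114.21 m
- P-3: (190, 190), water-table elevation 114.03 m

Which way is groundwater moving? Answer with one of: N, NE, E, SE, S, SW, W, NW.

With h = a·x + b·y + c and P-1 as origin, the differences give:
  (-80)·a + (-150)·b = +0.11
  95·a + 25·b = -0.07
Eliminate b (×25 and ×(-150), subtract): 12250·a = -7.750 → a = ∂h/∂x = -0.0006327
Back-substitute: b = ∂h/∂y = -0.0003959.
Flow = −∇h = (+0.0006327 east, +0.0003959 north), which points northeast.

NE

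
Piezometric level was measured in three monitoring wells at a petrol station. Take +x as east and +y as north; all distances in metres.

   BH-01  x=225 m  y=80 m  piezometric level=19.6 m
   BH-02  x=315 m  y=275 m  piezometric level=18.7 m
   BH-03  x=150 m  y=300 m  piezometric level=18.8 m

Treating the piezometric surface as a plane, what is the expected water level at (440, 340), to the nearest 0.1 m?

18.3 m

Taking BH-01 as reference: BH-02−BH-01 = (90, 195, -0.9); BH-03−BH-01 = (-75, 220, -0.8).
Determinant of the coordinate differences = 90·220 − (-75)·195 = 34425.
∂h/∂x = [(-0.9)·220 − (-0.8)·195] / 34425 = -0.001220
∂h/∂y = [90·(-0.8) − (-75)·(-0.9)] / 34425 = -0.004052
h(440, 340) = 19.6 + (-0.001220)·(215) + (-0.004052)·(260) = 19.6 -0.262 -1.054 = 18.284 m.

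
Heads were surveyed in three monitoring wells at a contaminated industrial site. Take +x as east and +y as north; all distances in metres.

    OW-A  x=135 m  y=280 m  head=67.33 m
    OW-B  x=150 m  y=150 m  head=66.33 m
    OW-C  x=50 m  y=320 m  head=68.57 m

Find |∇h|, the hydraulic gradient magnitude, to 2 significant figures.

Three-point gradient (reference OW-A): Δ to OW-B = (15, -130, -1.00), Δ to OW-C = (-85, 40, +1.24).
∂h/∂x = -0.01160, ∂h/∂y = +0.006354 (det = -10450).
|∇h| = √(-0.01160² + 0.006354²) = 0.01323

0.013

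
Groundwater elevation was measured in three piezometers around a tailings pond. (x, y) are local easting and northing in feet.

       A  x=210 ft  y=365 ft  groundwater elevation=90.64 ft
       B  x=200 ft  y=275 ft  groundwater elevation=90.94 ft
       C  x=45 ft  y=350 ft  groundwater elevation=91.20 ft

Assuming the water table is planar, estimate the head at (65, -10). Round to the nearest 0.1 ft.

Taking A as reference: B−A = (-10, -90, +0.30); C−A = (-165, -15, +0.56).
Solve a·Δx + b·Δy = Δh: det = (-10)·(-15) − (-165)·(-90) = -14700.
∂h/∂x = [(+0.30)·(-15) − (+0.56)·(-90)] / -14700 = -0.003122
∂h/∂y = [(-10)·(+0.56) − (-165)·(+0.30)] / -14700 = -0.002986
h(65, -10) = 90.64 + (-0.003122)·(-145) + (-0.002986)·(-375) = 90.64 +0.453 +1.120 = 92.213 ft.

92.2 ft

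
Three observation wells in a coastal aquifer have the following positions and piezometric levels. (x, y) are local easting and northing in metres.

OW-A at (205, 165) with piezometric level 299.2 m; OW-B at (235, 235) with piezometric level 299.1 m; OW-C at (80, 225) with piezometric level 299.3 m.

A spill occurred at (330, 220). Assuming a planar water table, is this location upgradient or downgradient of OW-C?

downgradient

Differences from OW-A: to OW-B (Δx, Δy, Δh) = (30, 70, -0.1); to OW-C = (-125, 60, +0.1).
Solve a·Δx + b·Δy = Δh: det = 30·60 − (-125)·70 = 10550.
∂h/∂x = [(-0.1)·60 − (+0.1)·70] / 10550 = -0.001232
∂h/∂y = [30·(+0.1) − (-125)·(-0.1)] / 10550 = -0.0009005
Head at (330, 220) = 299.2 + (-0.001232)·(125) + (-0.0009005)·(55) = 299.00 m.
That is lower than the 299.3 m at OW-C, so the point is downgradient.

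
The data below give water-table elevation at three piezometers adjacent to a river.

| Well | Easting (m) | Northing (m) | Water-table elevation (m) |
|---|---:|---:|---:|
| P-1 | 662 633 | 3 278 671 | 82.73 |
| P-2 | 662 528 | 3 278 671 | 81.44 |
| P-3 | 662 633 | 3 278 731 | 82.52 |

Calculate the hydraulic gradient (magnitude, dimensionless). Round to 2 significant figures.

0.013

∂h/∂x = (81.44 − 82.73) / (662528 − 662633) = +0.01229
∂h/∂y = (82.52 − 82.73) / (3278731 − 3278671) = -0.003500
|∇h| = √(0.01229² + -0.003500²) = 0.01278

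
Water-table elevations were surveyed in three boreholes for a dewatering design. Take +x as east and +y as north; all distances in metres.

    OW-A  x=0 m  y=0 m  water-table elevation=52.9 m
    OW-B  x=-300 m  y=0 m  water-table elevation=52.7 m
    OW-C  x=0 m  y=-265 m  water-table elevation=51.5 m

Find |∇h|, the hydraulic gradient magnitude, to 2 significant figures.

∂h/∂x = (52.7 − 52.9) / (-300 − 0) = +0.0006667
∂h/∂y = (51.5 − 52.9) / (-265 − 0) = +0.005283
|∇h| = √(0.0006667² + 0.005283²) = 0.005325

0.0053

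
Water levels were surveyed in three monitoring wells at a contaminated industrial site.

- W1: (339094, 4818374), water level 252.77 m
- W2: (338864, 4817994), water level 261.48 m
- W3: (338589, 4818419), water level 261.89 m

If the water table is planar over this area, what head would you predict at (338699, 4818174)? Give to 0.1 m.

Differences from W1: to W2 (Δx, Δy, Δh) = (-230, -380, +8.71); to W3 = (-505, 45, +9.12).
Solve a·Δx + b·Δy = Δh: det = (-230)·45 − (-505)·(-380) = -202250.
∂h/∂x = [(+8.71)·45 − (+9.12)·(-380)] / -202250 = -0.01907
∂h/∂y = [(-230)·(+9.12) − (-505)·(+8.71)] / -202250 = -0.01138
h(338699, 4818174) = 252.77 + (-0.01907)·(-395) + (-0.01138)·(-200) = 252.77 +7.534 +2.275 = 262.579 m.

262.6 m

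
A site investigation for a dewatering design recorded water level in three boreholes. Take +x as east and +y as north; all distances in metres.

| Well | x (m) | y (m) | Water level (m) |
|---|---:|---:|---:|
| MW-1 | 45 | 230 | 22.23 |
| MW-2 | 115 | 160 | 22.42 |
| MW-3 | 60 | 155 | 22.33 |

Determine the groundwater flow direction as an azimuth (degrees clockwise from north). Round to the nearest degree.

Three-point gradient (reference MW-1): Δ to MW-2 = (70, -70, +0.19), Δ to MW-3 = (15, -75, +0.10).
∂h/∂x = +0.001726, ∂h/∂y = -0.0009881 (det = -4200).
Flow direction (−∇h) has components (-0.001726 E, +0.0009881 N).
Azimuth = atan2(E, N) = atan2(-0.001726, +0.0009881) = 299.8° ≈ 300°.

300°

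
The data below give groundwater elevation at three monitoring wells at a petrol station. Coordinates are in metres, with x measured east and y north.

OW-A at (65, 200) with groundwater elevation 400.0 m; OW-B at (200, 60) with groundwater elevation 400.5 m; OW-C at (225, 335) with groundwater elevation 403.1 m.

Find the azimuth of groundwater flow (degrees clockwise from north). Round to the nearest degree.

Three-point gradient (reference OW-A): Δ to OW-B = (135, -140, +0.5), Δ to OW-C = (160, 135, +3.1).
∂h/∂x = +0.01234, ∂h/∂y = +0.008332 (det = 40625).
Flow direction (−∇h) has components (-0.01234 E, -0.008332 N).
Azimuth = atan2(E, N) = atan2(-0.01234, -0.008332) = 236.0° ≈ 236°.

236°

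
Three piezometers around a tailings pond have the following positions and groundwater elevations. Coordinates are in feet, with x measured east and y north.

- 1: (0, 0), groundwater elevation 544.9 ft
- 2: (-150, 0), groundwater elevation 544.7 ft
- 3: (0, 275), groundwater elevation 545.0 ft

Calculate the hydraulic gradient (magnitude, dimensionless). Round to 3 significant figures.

∂h/∂x = (544.7 − 544.9) / (-150 − 0) = +0.001333
∂h/∂y = (545.0 − 544.9) / (275 − 0) = +0.0003636
|∇h| = √(0.001333² + 0.0003636²) = 0.001382

0.00138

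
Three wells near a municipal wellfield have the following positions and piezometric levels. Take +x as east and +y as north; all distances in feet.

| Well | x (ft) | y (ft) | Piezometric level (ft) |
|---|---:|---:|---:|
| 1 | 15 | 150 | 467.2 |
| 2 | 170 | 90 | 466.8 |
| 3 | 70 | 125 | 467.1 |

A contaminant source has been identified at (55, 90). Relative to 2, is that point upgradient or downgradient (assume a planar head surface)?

upgradient

Three-point gradient (reference 1): Δ to 2 = (155, -60, -0.4), Δ to 3 = (55, -25, -0.1).
∂h/∂x = -0.006957, ∂h/∂y = -0.01130 (det = -575).
Head at (55, 90) = 467.2 + (-0.006957)·(40) + (-0.01130)·(-60) = 467.60 ft.
That is higher than the 466.8 ft at 2, so the point is upgradient.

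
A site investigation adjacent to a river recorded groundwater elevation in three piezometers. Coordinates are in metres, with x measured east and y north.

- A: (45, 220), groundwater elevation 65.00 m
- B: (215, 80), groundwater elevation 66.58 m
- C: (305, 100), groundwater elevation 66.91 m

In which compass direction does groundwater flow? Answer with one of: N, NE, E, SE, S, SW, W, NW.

NW

With h = a·x + b·y + c and A as origin, the differences give:
  170·a + (-140)·b = +1.58
  260·a + (-120)·b = +1.91
Eliminate b (×(-120) and ×(-140), subtract): 16000·a = 77.800 → a = ∂h/∂x = +0.004862
Back-substitute: b = ∂h/∂y = -0.005381.
Flow = −∇h = (-0.004862 east, +0.005381 north), which points northwest.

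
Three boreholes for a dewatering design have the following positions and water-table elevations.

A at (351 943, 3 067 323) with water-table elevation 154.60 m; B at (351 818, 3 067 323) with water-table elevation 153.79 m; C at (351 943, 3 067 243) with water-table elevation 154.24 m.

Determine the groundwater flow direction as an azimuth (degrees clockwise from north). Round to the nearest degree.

∂h/∂x = (153.79 − 154.60) / (351818 − 351943) = +0.006480
∂h/∂y = (154.24 − 154.60) / (3067243 − 3067323) = +0.004500
Flow direction (−∇h) has components (-0.006480 E, -0.004500 N).
Azimuth = atan2(E, N) = atan2(-0.006480, -0.004500) = 235.2° ≈ 235°.

235°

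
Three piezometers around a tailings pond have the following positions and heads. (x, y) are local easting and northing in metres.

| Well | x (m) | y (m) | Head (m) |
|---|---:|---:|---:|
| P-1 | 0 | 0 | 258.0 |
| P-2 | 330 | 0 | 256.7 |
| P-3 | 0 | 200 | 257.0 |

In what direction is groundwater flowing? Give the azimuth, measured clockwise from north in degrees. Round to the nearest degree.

038°

∂h/∂x = (256.7 − 258.0) / (330 − 0) = -0.003939
∂h/∂y = (257.0 − 258.0) / (200 − 0) = -0.005000
Flow direction (−∇h) has components (+0.003939 E, +0.005000 N).
Azimuth = atan2(E, N) = atan2(+0.003939, +0.005000) = 38.2° ≈ 038°.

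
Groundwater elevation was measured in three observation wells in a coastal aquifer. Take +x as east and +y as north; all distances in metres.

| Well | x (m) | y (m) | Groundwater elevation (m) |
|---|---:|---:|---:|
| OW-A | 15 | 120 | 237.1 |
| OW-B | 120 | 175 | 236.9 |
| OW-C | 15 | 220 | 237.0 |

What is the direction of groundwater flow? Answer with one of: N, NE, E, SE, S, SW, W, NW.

Differences from OW-A: to OW-B (Δx, Δy, Δh) = (105, 55, -0.2); to OW-C = (0, 100, -0.1).
Solve a·Δx + b·Δy = Δh: det = 105·100 − 0·55 = 10500.
∂h/∂x = [(-0.2)·100 − (-0.1)·55] / 10500 = -0.001381
∂h/∂y = [105·(-0.1) − 0·(-0.2)] / 10500 = -0.0010000
Flow = −∇h = (+0.001381 east, +0.0010000 north), which points northeast.

NE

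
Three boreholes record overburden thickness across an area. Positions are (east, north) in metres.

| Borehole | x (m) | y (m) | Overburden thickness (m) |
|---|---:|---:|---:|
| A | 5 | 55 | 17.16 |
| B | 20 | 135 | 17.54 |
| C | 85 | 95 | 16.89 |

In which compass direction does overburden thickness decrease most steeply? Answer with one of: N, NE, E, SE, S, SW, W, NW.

SE

With d = a·x + b·y + c and A as origin, the differences give:
  15·a + 80·b = +0.38
  80·a + 40·b = -0.27
Eliminate b (×40 and ×80, subtract): -5800·a = 36.800 → a = ∂d/∂x = -0.006345
Back-substitute: b = ∂d/∂y = +0.005940.
Steepest decrease is along −∇f = (+0.006345 E, -0.005940 N) → southeast.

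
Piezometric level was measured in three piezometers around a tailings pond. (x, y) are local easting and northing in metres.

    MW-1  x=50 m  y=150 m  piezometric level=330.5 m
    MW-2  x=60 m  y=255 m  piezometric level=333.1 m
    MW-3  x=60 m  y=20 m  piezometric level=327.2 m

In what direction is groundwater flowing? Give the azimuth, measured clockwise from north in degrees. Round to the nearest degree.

With h = a·x + b·y + c and MW-1 as origin, the differences give:
  10·a + 105·b = +2.6
  10·a + (-130)·b = -3.3
Eliminate b (×(-130) and ×105, subtract): -2350·a = 8.50 → a = ∂h/∂x = -0.003617
Back-substitute: b = ∂h/∂y = +0.02511.
Flow direction (−∇h) has components (+0.003617 E, -0.02511 N).
Azimuth = atan2(E, N) = atan2(+0.003617, -0.02511) = 171.8° ≈ 172°.

172°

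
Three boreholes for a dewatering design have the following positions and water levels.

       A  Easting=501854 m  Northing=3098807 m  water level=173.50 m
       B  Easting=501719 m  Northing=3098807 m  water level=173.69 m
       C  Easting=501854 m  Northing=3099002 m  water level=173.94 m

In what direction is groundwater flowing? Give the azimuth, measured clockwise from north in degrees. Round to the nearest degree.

∂h/∂x = (173.69 − 173.50) / (501719 − 501854) = -0.001407
∂h/∂y = (173.94 − 173.50) / (3099002 − 3098807) = +0.002256
Flow direction (−∇h) has components (+0.001407 E, -0.002256 N).
Azimuth = atan2(E, N) = atan2(+0.001407, -0.002256) = 148.0° ≈ 148°.

148°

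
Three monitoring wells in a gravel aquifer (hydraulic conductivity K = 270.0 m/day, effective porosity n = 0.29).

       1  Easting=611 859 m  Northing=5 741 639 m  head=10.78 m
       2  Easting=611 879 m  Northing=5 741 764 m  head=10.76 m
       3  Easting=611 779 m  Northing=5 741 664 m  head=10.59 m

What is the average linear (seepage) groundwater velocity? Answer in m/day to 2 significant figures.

2.1 m/day

Differences from 1: to 2 (Δx, Δy, Δh) = (20, 125, -0.02); to 3 = (-80, 25, -0.19).
Solve a·Δx + b·Δy = Δh: det = 20·25 − (-80)·125 = 10500.
∂h/∂x = [(-0.02)·25 − (-0.19)·125] / 10500 = +0.002214
∂h/∂y = [20·(-0.19) − (-80)·(-0.02)] / 10500 = -0.0005143
|∇h| = √(0.002214² + -0.0005143²) = 0.002273
Seepage velocity v = K·i/n = 270.0 × 0.002273 / 0.29 = 2.116 m/day.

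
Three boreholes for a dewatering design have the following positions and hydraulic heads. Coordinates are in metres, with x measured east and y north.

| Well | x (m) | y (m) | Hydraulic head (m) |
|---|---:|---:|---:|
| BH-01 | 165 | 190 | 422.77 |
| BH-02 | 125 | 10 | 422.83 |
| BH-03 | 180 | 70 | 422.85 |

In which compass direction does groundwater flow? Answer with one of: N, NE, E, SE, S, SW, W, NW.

NW

Taking BH-01 as reference: BH-02−BH-01 = (-40, -180, +0.06); BH-03−BH-01 = (15, -120, +0.08).
Solve a·Δx + b·Δy = Δh: det = (-40)·(-120) − 15·(-180) = 7500.
∂h/∂x = [(+0.06)·(-120) − (+0.08)·(-180)] / 7500 = +0.0009600
∂h/∂y = [(-40)·(+0.08) − 15·(+0.06)] / 7500 = -0.0005467
Flow = −∇h = (-0.0009600 east, +0.0005467 north), which points northwest.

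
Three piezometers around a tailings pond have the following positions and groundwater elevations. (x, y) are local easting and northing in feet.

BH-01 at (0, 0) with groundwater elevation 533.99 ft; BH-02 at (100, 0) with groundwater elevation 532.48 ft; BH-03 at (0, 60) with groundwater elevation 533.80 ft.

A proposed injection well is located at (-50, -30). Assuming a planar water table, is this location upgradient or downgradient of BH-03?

∂h/∂x = (532.48 − 533.99) / (100 − 0) = -0.01510
∂h/∂y = (533.80 − 533.99) / (60 − 0) = -0.003167
Head at (-50, -30) = 533.99 + (-0.01510)·(-50) + (-0.003167)·(-30) = 534.84 ft.
That is higher than the 533.80 ft at BH-03, so the point is upgradient.

upgradient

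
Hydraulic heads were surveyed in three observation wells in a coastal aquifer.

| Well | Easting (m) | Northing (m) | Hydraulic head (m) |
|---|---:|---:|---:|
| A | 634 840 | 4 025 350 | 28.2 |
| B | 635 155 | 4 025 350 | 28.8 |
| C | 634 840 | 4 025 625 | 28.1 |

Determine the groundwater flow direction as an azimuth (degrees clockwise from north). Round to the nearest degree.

281°

∂h/∂x = (28.8 − 28.2) / (635155 − 634840) = +0.001905
∂h/∂y = (28.1 − 28.2) / (4025625 − 4025350) = -0.0003636
Flow direction (−∇h) has components (-0.001905 E, +0.0003636 N).
Azimuth = atan2(E, N) = atan2(-0.001905, +0.0003636) = 280.8° ≈ 281°.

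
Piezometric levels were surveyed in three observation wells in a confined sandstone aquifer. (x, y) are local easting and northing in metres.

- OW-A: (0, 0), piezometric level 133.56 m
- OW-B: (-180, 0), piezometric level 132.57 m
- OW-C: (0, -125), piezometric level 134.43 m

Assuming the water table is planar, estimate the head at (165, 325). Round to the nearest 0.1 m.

∂h/∂x = (132.57 − 133.56) / (-180 − 0) = +0.005500
∂h/∂y = (134.43 − 133.56) / (-125 − 0) = -0.006960
h(165, 325) = 133.56 + (+0.005500)·(165) + (-0.006960)·(325) = 133.56 +0.908 -2.262 = 132.206 m.

132.2 m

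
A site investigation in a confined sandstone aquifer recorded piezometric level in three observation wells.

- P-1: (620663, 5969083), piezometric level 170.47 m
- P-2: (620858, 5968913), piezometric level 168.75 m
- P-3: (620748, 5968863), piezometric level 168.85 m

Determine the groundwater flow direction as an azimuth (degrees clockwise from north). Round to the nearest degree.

Taking P-1 as reference: P-2−P-1 = (195, -170, -1.72); P-3−P-1 = (85, -220, -1.62).
Solve a·Δx + b·Δy = Δh: det = 195·(-220) − 85·(-170) = -28450.
∂h/∂x = [(-1.72)·(-220) − (-1.62)·(-170)] / -28450 = -0.003620
∂h/∂y = [195·(-1.62) − 85·(-1.72)] / -28450 = +0.005965
Flow direction (−∇h) has components (+0.003620 E, -0.005965 N).
Azimuth = atan2(E, N) = atan2(+0.003620, -0.005965) = 148.7° ≈ 149°.

149°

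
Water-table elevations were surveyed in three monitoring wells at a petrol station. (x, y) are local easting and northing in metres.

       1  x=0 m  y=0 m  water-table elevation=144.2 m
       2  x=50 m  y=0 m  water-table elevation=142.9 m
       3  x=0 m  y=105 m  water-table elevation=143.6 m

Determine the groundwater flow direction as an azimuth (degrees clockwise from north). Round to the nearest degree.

078°

∂h/∂x = (142.9 − 144.2) / (50 − 0) = -0.02600
∂h/∂y = (143.6 − 144.2) / (105 − 0) = -0.005714
Flow direction (−∇h) has components (+0.02600 E, +0.005714 N).
Azimuth = atan2(E, N) = atan2(+0.02600, +0.005714) = 77.6° ≈ 078°.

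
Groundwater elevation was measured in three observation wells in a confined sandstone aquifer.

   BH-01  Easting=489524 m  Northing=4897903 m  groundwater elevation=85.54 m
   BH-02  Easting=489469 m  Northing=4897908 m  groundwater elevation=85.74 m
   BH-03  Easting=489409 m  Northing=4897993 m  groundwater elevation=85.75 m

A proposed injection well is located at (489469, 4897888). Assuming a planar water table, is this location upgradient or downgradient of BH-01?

Three-point gradient (reference BH-01): Δ to BH-02 = (-55, 5, +0.20), Δ to BH-03 = (-115, 90, +0.21).
∂h/∂x = -0.003874, ∂h/∂y = -0.002617 (det = -4375).
Head at (489469, 4897888) = 85.54 + (-0.003874)·(-55) + (-0.002617)·(-15) = 85.79 m.
That is higher than the 85.54 m at BH-01, so the point is upgradient.

upgradient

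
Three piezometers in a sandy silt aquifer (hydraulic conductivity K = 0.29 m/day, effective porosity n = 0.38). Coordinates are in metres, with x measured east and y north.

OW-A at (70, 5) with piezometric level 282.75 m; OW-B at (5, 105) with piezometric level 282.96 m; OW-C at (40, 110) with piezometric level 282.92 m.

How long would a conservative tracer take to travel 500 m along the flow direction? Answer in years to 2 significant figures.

990 years

Taking OW-A as reference: OW-B−OW-A = (-65, 100, +0.21); OW-C−OW-A = (-30, 105, +0.17).
Solve a·Δx + b·Δy = Δh: det = (-65)·105 − (-30)·100 = -3825.
∂h/∂x = [(+0.21)·105 − (+0.17)·100] / -3825 = -0.001320
∂h/∂y = [(-65)·(+0.17) − (-30)·(+0.21)] / -3825 = +0.001242
|∇h| = √(-0.001320² + 0.001242²) = 0.001812
Seepage velocity v = K·i/n = 0.29 × 0.001812 / 0.38 = 0.001383 m/day.
t = 500 / 0.001383 = 3.615e+05 days = 990 years.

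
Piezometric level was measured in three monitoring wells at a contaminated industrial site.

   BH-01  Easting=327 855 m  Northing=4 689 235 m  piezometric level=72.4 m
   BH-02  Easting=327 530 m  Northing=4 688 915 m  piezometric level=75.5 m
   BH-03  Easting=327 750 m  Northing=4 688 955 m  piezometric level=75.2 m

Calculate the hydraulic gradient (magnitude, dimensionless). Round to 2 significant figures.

With h = a·x + b·y + c and BH-01 as origin, the differences give:
  (-325)·a + (-320)·b = +3.1
  (-105)·a + (-280)·b = +2.8
Eliminate b (×(-280) and ×(-320), subtract): 57400·a = 28.00 → a = ∂h/∂x = +0.0004878
Back-substitute: b = ∂h/∂y = -0.01018.
|∇h| = √(0.0004878² + -0.01018²) = 0.01019

0.010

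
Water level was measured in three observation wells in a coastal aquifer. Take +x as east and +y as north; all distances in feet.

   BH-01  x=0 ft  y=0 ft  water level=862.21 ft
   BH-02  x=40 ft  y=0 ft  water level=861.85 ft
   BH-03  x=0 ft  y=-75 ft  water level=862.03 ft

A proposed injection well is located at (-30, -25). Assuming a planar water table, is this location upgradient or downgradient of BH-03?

∂h/∂x = (861.85 − 862.21) / (40 − 0) = -0.009000
∂h/∂y = (862.03 − 862.21) / (-75 − 0) = +0.002400
Head at (-30, -25) = 862.21 + (-0.009000)·(-30) + (+0.002400)·(-25) = 862.42 ft.
That is higher than the 862.03 ft at BH-03, so the point is upgradient.

upgradient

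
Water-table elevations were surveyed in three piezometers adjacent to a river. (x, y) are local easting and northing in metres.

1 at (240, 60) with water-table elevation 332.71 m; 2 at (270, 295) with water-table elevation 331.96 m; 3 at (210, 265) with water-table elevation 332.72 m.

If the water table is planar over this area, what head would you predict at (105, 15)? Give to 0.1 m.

334.4 m

Differences from 1: to 2 (Δx, Δy, Δh) = (30, 235, -0.75); to 3 = (-30, 205, +0.01).
Determinant of the coordinate differences = 30·205 − (-30)·235 = 13200.
∂h/∂x = [(-0.75)·205 − (+0.01)·235] / 13200 = -0.01183
∂h/∂y = [30·(+0.01) − (-30)·(-0.75)] / 13200 = -0.001682
h(105, 15) = 332.71 + (-0.01183)·(-135) + (-0.001682)·(-45) = 332.71 +1.596 +0.076 = 334.382 m.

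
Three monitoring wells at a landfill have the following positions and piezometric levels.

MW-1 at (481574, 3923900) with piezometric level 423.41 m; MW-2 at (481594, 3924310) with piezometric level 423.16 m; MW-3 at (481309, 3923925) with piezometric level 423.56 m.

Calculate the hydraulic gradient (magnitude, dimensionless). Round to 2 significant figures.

With h = a·x + b·y + c and MW-1 as origin, the differences give:
  20·a + 410·b = -0.25
  (-265)·a + 25·b = +0.15
Eliminate b (×25 and ×410, subtract): 109150·a = -67.750 → a = ∂h/∂x = -0.0006207
Back-substitute: b = ∂h/∂y = -0.0005795.
|∇h| = √(-0.0006207² + -0.0005795²) = 0.0008492

0.00085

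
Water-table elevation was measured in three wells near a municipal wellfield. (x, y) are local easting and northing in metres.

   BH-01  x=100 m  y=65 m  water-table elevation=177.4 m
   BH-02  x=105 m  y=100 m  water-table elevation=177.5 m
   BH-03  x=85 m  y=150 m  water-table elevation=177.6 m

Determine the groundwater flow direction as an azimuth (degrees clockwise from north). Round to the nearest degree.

With h = a·x + b·y + c and BH-01 as origin, the differences give:
  5·a + 35·b = +0.1
  (-15)·a + 85·b = +0.2
Eliminate b (×85 and ×35, subtract): 950·a = 1.50 → a = ∂h/∂x = +0.001579
Back-substitute: b = ∂h/∂y = +0.002632.
Flow direction (−∇h) has components (-0.001579 E, -0.002632 N).
Azimuth = atan2(E, N) = atan2(-0.001579, -0.002632) = 211.0° ≈ 211°.

211°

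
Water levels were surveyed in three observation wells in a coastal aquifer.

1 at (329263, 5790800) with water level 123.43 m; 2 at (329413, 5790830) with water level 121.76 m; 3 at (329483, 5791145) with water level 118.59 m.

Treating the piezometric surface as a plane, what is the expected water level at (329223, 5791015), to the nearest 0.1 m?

Taking 1 as reference: 2−1 = (150, 30, -1.67); 3−1 = (220, 345, -4.84).
Determinant of the coordinate differences = 150·345 − 220·30 = 45150.
∂h/∂x = [(-1.67)·345 − (-4.84)·30] / 45150 = -0.009545
∂h/∂y = [150·(-4.84) − 220·(-1.67)] / 45150 = -0.007942
h(329223, 5791015) = 123.43 + (-0.009545)·(-40) + (-0.007942)·(215) = 123.43 +0.382 -1.708 = 122.104 m.

122.1 m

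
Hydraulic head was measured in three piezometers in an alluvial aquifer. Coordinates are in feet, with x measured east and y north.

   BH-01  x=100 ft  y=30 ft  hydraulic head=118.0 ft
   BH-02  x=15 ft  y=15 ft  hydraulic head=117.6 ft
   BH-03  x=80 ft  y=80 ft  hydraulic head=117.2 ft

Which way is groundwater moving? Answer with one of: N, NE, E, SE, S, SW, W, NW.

NW

With h = a·x + b·y + c and BH-01 as origin, the differences give:
  (-85)·a + (-15)·b = -0.4
  (-20)·a + 50·b = -0.8
Eliminate b (×50 and ×(-15), subtract): -4550·a = -32.00 → a = ∂h/∂x = +0.007033
Back-substitute: b = ∂h/∂y = -0.01319.
Flow = −∇h = (-0.007033 east, +0.01319 north), which points northwest.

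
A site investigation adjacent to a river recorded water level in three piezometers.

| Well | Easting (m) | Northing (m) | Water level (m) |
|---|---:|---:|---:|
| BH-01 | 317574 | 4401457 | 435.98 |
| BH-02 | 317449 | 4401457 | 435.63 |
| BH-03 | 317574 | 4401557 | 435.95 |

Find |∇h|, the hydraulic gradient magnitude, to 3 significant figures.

0.00282

∂h/∂x = (435.63 − 435.98) / (317449 − 317574) = +0.002800
∂h/∂y = (435.95 − 435.98) / (4401557 − 4401457) = -0.0003000
|∇h| = √(0.002800² + -0.0003000²) = 0.002816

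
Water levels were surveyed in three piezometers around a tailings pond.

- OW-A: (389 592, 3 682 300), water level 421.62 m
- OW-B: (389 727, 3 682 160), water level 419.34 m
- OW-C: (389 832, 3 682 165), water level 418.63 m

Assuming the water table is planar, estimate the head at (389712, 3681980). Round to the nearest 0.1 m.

With h = a·x + b·y + c and OW-A as origin, the differences give:
  135·a + (-140)·b = -2.28
  240·a + (-135)·b = -2.99
Eliminate b (×(-135) and ×(-140), subtract): 15375·a = -110.800 → a = ∂h/∂x = -0.007207
Back-substitute: b = ∂h/∂y = +0.009337.
h(389712, 3681980) = 421.62 + (-0.007207)·(120) + (+0.009337)·(-320) = 421.62 -0.865 -2.988 = 417.768 m.

417.8 m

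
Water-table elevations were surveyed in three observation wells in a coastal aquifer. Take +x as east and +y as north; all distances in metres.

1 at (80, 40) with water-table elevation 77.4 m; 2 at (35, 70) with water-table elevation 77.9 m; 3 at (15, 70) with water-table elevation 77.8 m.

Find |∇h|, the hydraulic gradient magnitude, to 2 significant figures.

With h = a·x + b·y + c and 1 as origin, the differences give:
  (-45)·a + 30·b = +0.5
  (-65)·a + 30·b = +0.4
Eliminate b (×30 and ×30, subtract): 600·a = 3.00 → a = ∂h/∂x = +0.005000
Back-substitute: b = ∂h/∂y = +0.02417.
|∇h| = √(0.005000² + 0.02417²) = 0.02468

0.025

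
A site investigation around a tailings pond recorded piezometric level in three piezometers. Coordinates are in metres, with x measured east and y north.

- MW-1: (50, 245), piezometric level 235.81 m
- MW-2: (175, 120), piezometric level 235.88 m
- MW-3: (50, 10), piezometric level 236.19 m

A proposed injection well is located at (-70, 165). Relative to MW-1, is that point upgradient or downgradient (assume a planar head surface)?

With h = a·x + b·y + c and MW-1 as origin, the differences give:
  125·a + (-125)·b = +0.07
  0·a + (-235)·b = +0.38
Eliminate b (×(-235) and ×(-125), subtract): -29375·a = 31.050 → a = ∂h/∂x = -0.001057
Back-substitute: b = ∂h/∂y = -0.001617.
Head at (-70, 165) = 235.81 + (-0.001057)·(-120) + (-0.001617)·(-80) = 236.07 m.
That is higher than the 235.81 m at MW-1, so the point is upgradient.

upgradient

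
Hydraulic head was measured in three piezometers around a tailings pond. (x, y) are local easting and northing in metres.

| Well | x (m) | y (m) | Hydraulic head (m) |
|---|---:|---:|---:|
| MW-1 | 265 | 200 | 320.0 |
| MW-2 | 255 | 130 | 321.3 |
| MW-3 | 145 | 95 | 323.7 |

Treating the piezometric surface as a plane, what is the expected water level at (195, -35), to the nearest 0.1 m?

Taking MW-1 as reference: MW-2−MW-1 = (-10, -70, +1.3); MW-3−MW-1 = (-120, -105, +3.7).
Solve a·Δx + b·Δy = Δh: det = (-10)·(-105) − (-120)·(-70) = -7350.
∂h/∂x = [(+1.3)·(-105) − (+3.7)·(-70)] / -7350 = -0.01667
∂h/∂y = [(-10)·(+3.7) − (-120)·(+1.3)] / -7350 = -0.01619
h(195, -35) = 320.0 + (-0.01667)·(-70) + (-0.01619)·(-235) = 320.0 +1.167 +3.805 = 324.971 m.

325.0 m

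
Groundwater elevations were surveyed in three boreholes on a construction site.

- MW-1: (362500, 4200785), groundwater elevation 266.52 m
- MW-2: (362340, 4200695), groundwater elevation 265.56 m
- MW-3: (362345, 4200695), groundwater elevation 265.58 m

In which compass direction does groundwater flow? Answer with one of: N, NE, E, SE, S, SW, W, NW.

SW

Differences from MW-1: to MW-2 (Δx, Δy, Δh) = (-160, -90, -0.96); to MW-3 = (-155, -90, -0.94).
Determinant of the coordinate differences = (-160)·(-90) − (-155)·(-90) = 450.
∂h/∂x = [(-0.96)·(-90) − (-0.94)·(-90)] / 450 = +0.004000
∂h/∂y = [(-160)·(-0.94) − (-155)·(-0.96)] / 450 = +0.003556
Flow = −∇h = (-0.004000 east, -0.003556 north), which points southwest.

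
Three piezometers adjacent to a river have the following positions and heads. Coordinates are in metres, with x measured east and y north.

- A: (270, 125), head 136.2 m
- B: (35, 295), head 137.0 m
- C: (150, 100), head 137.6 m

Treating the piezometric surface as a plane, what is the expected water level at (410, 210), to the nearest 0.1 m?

With h = a·x + b·y + c and A as origin, the differences give:
  (-235)·a + 170·b = +0.8
  (-120)·a + (-25)·b = +1.4
Eliminate b (×(-25) and ×170, subtract): 26275·a = -258.00 → a = ∂h/∂x = -0.009819
Back-substitute: b = ∂h/∂y = -0.008868.
h(410, 210) = 136.2 + (-0.009819)·(140) + (-0.008868)·(85) = 136.2 -1.375 -0.754 = 134.072 m.

134.1 m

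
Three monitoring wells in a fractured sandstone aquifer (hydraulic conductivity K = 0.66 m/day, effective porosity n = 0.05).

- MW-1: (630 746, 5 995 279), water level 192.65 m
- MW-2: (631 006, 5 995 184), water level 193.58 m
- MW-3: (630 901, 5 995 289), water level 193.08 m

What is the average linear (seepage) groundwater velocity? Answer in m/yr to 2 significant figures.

17 m/yr

Taking MW-1 as reference: MW-2−MW-1 = (260, -95, +0.93); MW-3−MW-1 = (155, 10, +0.43).
Determinant of the coordinate differences = 260·10 − 155·(-95) = 17325.
∂h/∂x = [(+0.93)·10 − (+0.43)·(-95)] / 17325 = +0.002895
∂h/∂y = [260·(+0.43) − 155·(+0.93)] / 17325 = -0.001867
|∇h| = √(0.002895² + -0.001867²) = 0.003445
Seepage velocity v = K·i/n = 0.66 × 0.003445 / 0.05 = 0.04547 m/day = 16.61 m/yr.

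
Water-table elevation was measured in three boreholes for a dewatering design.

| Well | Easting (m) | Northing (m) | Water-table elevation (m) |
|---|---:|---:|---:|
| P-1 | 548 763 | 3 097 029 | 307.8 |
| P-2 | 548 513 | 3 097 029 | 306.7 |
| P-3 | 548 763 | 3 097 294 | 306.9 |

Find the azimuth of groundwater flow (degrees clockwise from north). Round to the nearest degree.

308°

∂h/∂x = (306.7 − 307.8) / (548513 − 548763) = +0.004400
∂h/∂y = (306.9 − 307.8) / (3097294 − 3097029) = -0.003396
Flow direction (−∇h) has components (-0.004400 E, +0.003396 N).
Azimuth = atan2(E, N) = atan2(-0.004400, +0.003396) = 307.7° ≈ 308°.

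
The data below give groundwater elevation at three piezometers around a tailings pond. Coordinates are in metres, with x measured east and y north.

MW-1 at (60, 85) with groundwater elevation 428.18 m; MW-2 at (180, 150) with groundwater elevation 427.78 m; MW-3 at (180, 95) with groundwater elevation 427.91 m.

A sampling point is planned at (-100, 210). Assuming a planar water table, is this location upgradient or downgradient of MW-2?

Three-point gradient (reference MW-1): Δ to MW-2 = (120, 65, -0.40), Δ to MW-3 = (120, 10, -0.27).
∂h/∂x = -0.002053, ∂h/∂y = -0.002364 (det = -6600).
Head at (-100, 210) = 428.18 + (-0.002053)·(-160) + (-0.002364)·(125) = 428.21 m.
That is higher than the 427.78 m at MW-2, so the point is upgradient.

upgradient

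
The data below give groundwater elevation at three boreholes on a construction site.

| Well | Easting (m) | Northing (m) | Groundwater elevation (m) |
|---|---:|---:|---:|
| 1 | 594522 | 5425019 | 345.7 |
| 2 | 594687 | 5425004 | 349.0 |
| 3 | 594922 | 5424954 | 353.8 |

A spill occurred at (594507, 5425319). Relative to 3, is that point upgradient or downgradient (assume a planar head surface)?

downgradient

Differences from 1: to 2 (Δx, Δy, Δh) = (165, -15, +3.3); to 3 = (400, -65, +8.1).
Solve a·Δx + b·Δy = Δh: det = 165·(-65) − 400·(-15) = -4725.
∂h/∂x = [(+3.3)·(-65) − (+8.1)·(-15)] / -4725 = +0.01968
∂h/∂y = [165·(+8.1) − 400·(+3.3)] / -4725 = -0.003492
Head at (594507, 5425319) = 345.7 + (+0.01968)·(-15) + (-0.003492)·(300) = 344.36 m.
That is lower than the 353.8 m at 3, so the point is downgradient.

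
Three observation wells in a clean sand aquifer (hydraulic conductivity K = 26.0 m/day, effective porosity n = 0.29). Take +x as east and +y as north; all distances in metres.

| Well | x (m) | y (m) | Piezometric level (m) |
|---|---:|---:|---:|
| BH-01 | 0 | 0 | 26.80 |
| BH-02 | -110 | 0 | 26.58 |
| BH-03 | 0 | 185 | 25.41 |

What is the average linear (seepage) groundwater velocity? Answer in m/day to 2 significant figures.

0.70 m/day

∂h/∂x = (26.58 − 26.80) / (-110 − 0) = +0.002000
∂h/∂y = (25.41 − 26.80) / (185 − 0) = -0.007514
|∇h| = √(0.002000² + -0.007514²) = 0.007776
Seepage velocity v = K·i/n = 26.0 × 0.007776 / 0.29 = 0.6972 m/day.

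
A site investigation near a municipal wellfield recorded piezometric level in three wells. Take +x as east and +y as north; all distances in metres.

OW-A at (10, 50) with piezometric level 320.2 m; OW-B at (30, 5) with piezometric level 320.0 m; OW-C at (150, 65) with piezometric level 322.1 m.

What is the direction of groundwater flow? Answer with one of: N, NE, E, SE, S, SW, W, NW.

Differences from OW-A: to OW-B (Δx, Δy, Δh) = (20, -45, -0.2); to OW-C = (140, 15, +1.9).
Determinant of the coordinate differences = 20·15 − 140·(-45) = 6600.
∂h/∂x = [(-0.2)·15 − (+1.9)·(-45)] / 6600 = +0.01250
∂h/∂y = [20·(+1.9) − 140·(-0.2)] / 6600 = +0.010000
Flow = −∇h = (-0.01250 east, -0.010000 north), which points southwest.

SW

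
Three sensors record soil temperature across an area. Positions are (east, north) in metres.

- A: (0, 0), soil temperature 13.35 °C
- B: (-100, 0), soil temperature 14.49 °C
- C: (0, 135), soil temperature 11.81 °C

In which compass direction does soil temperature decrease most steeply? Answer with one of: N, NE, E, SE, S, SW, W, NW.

NE

∂T/∂x = (14.49 − 13.35) / (-100 − 0) = -0.01140
∂T/∂y = (11.81 − 13.35) / (135 − 0) = -0.01141
Steepest decrease is along −∇f = (+0.01140 E, +0.01141 N) → northeast.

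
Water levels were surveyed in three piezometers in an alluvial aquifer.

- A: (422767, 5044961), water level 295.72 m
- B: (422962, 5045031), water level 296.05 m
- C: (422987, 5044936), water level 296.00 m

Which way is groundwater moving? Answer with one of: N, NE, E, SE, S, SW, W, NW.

SW

Taking A as reference: B−A = (195, 70, +0.33); C−A = (220, -25, +0.28).
Determinant of the coordinate differences = 195·(-25) − 220·70 = -20275.
∂h/∂x = [(+0.33)·(-25) − (+0.28)·70] / -20275 = +0.001374
∂h/∂y = [195·(+0.28) − 220·(+0.33)] / -20275 = +0.0008878
Flow = −∇h = (-0.001374 east, -0.0008878 north), which points southwest.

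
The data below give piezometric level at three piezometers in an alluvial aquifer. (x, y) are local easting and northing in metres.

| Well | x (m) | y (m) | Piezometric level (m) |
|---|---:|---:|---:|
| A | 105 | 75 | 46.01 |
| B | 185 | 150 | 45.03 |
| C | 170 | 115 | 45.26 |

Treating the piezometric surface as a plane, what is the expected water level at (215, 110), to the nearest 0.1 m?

Differences from A: to B (Δx, Δy, Δh) = (80, 75, -0.98); to C = (65, 40, -0.75).
Determinant of the coordinate differences = 80·40 − 65·75 = -1675.
∂h/∂x = [(-0.98)·40 − (-0.75)·75] / -1675 = -0.01018
∂h/∂y = [80·(-0.75) − 65·(-0.98)] / -1675 = -0.002209
h(215, 110) = 46.01 + (-0.01018)·(110) + (-0.002209)·(35) = 46.01 -1.120 -0.077 = 44.813 m.

44.8 m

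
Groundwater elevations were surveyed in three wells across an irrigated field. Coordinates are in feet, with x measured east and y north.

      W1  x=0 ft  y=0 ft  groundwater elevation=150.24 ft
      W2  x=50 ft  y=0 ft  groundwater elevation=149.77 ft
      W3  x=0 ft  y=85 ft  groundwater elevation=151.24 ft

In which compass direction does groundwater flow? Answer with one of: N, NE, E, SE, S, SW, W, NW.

∂h/∂x = (149.77 − 150.24) / (50 − 0) = -0.009400
∂h/∂y = (151.24 − 150.24) / (85 − 0) = +0.01176
Flow = −∇h = (+0.009400 east, -0.01176 north), which points southeast.

SE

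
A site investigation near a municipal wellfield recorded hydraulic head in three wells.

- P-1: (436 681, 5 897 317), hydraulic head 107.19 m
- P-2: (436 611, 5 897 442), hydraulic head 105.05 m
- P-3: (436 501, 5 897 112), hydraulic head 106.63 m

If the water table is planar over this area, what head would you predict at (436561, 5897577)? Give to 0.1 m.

With h = a·x + b·y + c and P-1 as origin, the differences give:
  (-70)·a + 125·b = -2.14
  (-180)·a + (-205)·b = -0.56
Eliminate b (×(-205) and ×125, subtract): 36850·a = 508.700 → a = ∂h/∂x = +0.01380
Back-substitute: b = ∂h/∂y = -0.009389.
h(436561, 5897577) = 107.19 + (+0.01380)·(-120) + (-0.009389)·(260) = 107.19 -1.657 -2.441 = 103.092 m.

103.1 m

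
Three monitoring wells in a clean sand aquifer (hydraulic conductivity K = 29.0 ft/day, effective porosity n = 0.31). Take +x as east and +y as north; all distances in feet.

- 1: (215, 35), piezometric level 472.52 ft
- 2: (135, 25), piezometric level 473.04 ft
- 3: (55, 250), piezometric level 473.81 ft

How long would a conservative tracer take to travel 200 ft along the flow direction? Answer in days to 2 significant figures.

Three-point gradient (reference 1): Δ to 2 = (-80, -10, +0.52), Δ to 3 = (-160, 215, +1.29).
∂h/∂x = -0.006633, ∂h/∂y = +0.001064 (det = -18800).
|∇h| = √(-0.006633² + 0.001064²) = 0.006718
Seepage velocity v = K·i/n = 29.0 × 0.006718 / 0.31 = 0.6285 ft/day.
t = 200 / 0.6285 = 318.2 days.

320 days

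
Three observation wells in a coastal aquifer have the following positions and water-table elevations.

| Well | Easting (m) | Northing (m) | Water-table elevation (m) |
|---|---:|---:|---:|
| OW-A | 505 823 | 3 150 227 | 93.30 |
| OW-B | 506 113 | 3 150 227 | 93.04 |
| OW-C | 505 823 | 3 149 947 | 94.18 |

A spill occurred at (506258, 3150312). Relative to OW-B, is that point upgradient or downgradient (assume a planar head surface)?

∂h/∂x = (93.04 − 93.30) / (506113 − 505823) = -0.0008966
∂h/∂y = (94.18 − 93.30) / (3149947 − 3150227) = -0.003143
Head at (506258, 3150312) = 93.30 + (-0.0008966)·(435) + (-0.003143)·(85) = 92.64 m.
That is lower than the 93.04 m at OW-B, so the point is downgradient.

downgradient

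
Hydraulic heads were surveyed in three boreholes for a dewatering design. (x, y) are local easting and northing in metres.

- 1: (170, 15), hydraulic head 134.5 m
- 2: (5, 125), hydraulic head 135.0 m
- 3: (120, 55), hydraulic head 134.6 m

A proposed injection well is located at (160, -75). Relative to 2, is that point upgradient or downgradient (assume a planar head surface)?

upgradient

Three-point gradient (reference 1): Δ to 2 = (-165, 110, +0.5), Δ to 3 = (-50, 40, +0.1).
∂h/∂x = -0.008182, ∂h/∂y = -0.007727 (det = -1100).
Head at (160, -75) = 134.5 + (-0.008182)·(-10) + (-0.007727)·(-90) = 135.28 m.
That is higher than the 135.0 m at 2, so the point is upgradient.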